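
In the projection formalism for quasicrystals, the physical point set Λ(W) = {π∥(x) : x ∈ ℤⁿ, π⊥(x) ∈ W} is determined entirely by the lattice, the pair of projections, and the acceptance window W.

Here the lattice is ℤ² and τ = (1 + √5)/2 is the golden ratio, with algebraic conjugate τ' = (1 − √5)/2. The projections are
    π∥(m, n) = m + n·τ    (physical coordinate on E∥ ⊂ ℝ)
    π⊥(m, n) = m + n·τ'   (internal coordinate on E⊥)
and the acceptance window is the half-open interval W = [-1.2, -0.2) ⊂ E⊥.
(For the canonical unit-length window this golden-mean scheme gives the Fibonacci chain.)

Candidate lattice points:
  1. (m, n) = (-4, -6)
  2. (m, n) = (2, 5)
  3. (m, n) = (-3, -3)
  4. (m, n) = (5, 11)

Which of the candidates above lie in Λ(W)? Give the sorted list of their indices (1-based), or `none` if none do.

τ' = (1−√5)/2 ≈ -0.61803.
candidate 1: (m,n)=(-4,-6) → π∥ = -4-6·τ ≈ -13.70820, π⊥ = -4-6·τ' ≈ -0.29180 ∈ [-1.2, -0.2) ⇒ IN Λ
candidate 2: (m,n)=(2,5) → π∥ = 2+5·τ ≈ 10.09017, π⊥ = 2+5·τ' ≈ -1.09017 ∈ [-1.2, -0.2) ⇒ IN Λ
candidate 3: (m,n)=(-3,-3) → π∥ = -3-3·τ ≈ -7.85410, π⊥ = -3-3·τ' ≈ -1.14590 ∈ [-1.2, -0.2) ⇒ IN Λ
candidate 4: (m,n)=(5,11) → π∥ = 5+11·τ ≈ 22.79837, π⊥ = 5+11·τ' ≈ -1.79837 ∉ [-1.2, -0.2) ⇒ out

1, 2, 3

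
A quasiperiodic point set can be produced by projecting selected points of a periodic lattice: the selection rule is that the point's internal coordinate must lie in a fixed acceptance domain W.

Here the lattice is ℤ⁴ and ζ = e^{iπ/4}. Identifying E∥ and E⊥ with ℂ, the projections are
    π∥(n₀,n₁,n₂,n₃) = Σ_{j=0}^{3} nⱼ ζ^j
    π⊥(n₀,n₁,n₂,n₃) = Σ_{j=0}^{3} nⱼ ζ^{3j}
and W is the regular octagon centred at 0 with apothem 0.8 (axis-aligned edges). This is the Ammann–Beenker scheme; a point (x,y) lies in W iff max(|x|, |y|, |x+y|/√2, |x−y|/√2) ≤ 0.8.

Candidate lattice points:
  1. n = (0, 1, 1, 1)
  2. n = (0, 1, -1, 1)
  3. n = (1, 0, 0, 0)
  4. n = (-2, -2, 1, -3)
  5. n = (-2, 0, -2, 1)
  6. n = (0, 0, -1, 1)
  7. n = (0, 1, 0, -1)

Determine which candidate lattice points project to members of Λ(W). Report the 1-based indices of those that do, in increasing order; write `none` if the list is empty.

1

π⊥(n) = n₀ + n₁ζ³ + n₂ζ⁶ + n₃ζ⁹ where ζ = e^{iπ/4}.
#1 (0, 1, 1, 1): internal (0.00000, 0.41421); octagon support 0.41421 vs apothem 0.8 → ∈ W
#2 (0, 1, -1, 1): internal (0.00000, 2.41421); octagon support 2.41421 vs apothem 0.8 → ∉ W
#3 (1, 0, 0, 0): internal (1.00000, 0.00000); octagon support 1.00000 vs apothem 0.8 → ∉ W
#4 (-2, -2, 1, -3): internal (-2.70711, -4.53553); octagon support 5.12132 vs apothem 0.8 → ∉ W
#5 (-2, 0, -2, 1): internal (-1.29289, 2.70711); octagon support 2.82843 vs apothem 0.8 → ∉ W
#6 (0, 0, -1, 1): internal (0.70711, 1.70711); octagon support 1.70711 vs apothem 0.8 → ∉ W
#7 (0, 1, 0, -1): internal (-1.41421, 0.00000); octagon support 1.41421 vs apothem 0.8 → ∉ W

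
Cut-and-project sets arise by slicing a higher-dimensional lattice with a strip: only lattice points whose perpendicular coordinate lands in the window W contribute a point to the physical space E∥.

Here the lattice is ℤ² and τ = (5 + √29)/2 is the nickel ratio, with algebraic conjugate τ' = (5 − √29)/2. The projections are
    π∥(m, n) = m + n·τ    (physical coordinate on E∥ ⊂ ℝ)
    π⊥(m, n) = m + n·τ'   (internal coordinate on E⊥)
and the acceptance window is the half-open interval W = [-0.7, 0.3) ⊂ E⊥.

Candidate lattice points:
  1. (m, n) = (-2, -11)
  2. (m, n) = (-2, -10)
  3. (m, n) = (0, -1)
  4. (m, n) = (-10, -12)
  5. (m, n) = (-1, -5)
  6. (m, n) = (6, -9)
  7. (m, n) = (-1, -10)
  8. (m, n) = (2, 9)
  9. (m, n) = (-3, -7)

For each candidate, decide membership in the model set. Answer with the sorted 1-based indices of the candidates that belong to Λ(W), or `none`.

1, 2, 3, 5, 8

Numerically τ ≈ 5.19258 and τ' = −1/τ ≈ -0.19258.
#1 (-2,-11): internal coord -2 + (-11)·τ' = +0.11841; +0.11841 ∈ [-0.7, 0.3) → IN Λ
#2 (-2,-10): internal coord -2 + (-10)·τ' = -0.07418; -0.07418 ∈ [-0.7, 0.3) → IN Λ
#3 (0,-1): internal coord 0 + (-1)·τ' = +0.19258; +0.19258 ∈ [-0.7, 0.3) → IN Λ
#4 (-10,-12): internal coord -10 + (-12)·τ' = -7.68901; -7.68901 ∉ [-0.7, 0.3) → out
#5 (-1,-5): internal coord -1 + (-5)·τ' = -0.03709; -0.03709 ∈ [-0.7, 0.3) → IN Λ
#6 (6,-9): internal coord 6 + (-9)·τ' = +7.73324; +7.73324 ∉ [-0.7, 0.3) → out
#7 (-1,-10): internal coord -1 + (-10)·τ' = +0.92582; +0.92582 ∉ [-0.7, 0.3) → out
#8 (2,9): internal coord 2 + (9)·τ' = +0.26676; +0.26676 ∈ [-0.7, 0.3) → IN Λ
#9 (-3,-7): internal coord -3 + (-7)·τ' = -1.65192; -1.65192 ∉ [-0.7, 0.3) → out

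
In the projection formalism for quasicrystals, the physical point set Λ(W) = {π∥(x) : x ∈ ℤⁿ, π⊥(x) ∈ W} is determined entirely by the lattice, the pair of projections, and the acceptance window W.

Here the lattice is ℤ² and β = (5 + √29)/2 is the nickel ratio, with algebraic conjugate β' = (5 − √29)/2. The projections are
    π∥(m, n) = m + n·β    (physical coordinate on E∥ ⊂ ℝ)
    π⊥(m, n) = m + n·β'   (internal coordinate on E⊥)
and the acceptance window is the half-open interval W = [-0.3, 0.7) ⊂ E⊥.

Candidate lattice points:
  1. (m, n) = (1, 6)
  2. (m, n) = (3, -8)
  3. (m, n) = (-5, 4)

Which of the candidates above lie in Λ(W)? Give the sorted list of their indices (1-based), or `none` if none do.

Numerically β ≈ 5.1926 and β' = −1/β ≈ -0.1926.
#1 (1,6): internal coord 1 + (6)·β' = -0.1555; -0.1555 ∈ [-0.3, 0.7) → IN Λ
#2 (3,-8): internal coord 3 + (-8)·β' = +4.5407; +4.5407 ∉ [-0.3, 0.7) → out
#3 (-5,4): internal coord -5 + (4)·β' = -5.7703; -5.7703 ∉ [-0.3, 0.7) → out

1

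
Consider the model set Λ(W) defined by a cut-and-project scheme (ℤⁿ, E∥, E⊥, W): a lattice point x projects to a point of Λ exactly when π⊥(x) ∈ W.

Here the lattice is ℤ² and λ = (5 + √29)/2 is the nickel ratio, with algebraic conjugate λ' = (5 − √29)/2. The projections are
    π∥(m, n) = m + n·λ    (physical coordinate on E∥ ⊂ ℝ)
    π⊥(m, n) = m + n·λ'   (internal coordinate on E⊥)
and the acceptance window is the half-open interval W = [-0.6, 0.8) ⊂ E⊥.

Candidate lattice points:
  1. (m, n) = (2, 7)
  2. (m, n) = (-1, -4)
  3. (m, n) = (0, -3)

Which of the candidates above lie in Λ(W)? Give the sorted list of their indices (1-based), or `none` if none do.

Compute λ' = (5−√29)/2 = -0.1926, so π⊥(m,n) = m -0.1926·n.
#1 (2,7): internal coord 2 + (7)·λ' = +0.6519; +0.6519 ∈ [-0.6, 0.8) → IN Λ
#2 (-1,-4): internal coord -1 + (-4)·λ' = -0.2297; -0.2297 ∈ [-0.6, 0.8) → IN Λ
#3 (0,-3): internal coord 0 + (-3)·λ' = +0.5777; +0.5777 ∈ [-0.6, 0.8) → IN Λ

1, 2, 3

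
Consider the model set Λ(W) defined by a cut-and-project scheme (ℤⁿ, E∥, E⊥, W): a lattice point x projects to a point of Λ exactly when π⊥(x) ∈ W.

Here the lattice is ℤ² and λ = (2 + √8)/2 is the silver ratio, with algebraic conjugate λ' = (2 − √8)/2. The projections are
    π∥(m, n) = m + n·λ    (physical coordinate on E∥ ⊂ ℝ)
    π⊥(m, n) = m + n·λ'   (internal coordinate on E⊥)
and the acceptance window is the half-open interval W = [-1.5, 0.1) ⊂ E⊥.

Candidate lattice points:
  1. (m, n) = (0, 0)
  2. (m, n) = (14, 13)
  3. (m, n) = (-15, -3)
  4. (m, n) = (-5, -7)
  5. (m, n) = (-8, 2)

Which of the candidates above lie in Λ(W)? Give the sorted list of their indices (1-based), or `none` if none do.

1

Numerically λ ≈ 2.41421 and λ' = −1/λ ≈ -0.41421.
[1] lift (0,0): star map gives 0.00000; window check -1.5 ≤ 0.00000 < 0.1 is true → IN Λ
[2] lift (14,13): star map gives 8.61522; window check -1.5 ≤ 8.61522 < 0.1 is false → out
[3] lift (-15,-3): star map gives -13.75736; window check -1.5 ≤ -13.75736 < 0.1 is false → out
[4] lift (-5,-7): star map gives -2.10051; window check -1.5 ≤ -2.10051 < 0.1 is false → out
[5] lift (-8,2): star map gives -8.82843; window check -1.5 ≤ -8.82843 < 0.1 is false → out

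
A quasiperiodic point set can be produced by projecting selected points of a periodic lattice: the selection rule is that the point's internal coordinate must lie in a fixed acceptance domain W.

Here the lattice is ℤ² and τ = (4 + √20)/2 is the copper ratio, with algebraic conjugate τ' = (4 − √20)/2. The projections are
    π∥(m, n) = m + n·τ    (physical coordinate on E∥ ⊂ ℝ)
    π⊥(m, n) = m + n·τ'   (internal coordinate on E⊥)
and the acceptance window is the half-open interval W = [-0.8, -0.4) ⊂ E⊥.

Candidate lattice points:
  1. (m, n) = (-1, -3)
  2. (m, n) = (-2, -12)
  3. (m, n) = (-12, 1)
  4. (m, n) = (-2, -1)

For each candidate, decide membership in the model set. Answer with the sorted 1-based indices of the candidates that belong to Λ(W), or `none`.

none

Compute τ' = (4−√20)/2 = -0.23607, so π⊥(m,n) = m -0.23607·n.
[1] lift (-1,-3): star map gives -0.29180; window check -0.8 ≤ -0.29180 < -0.4 is false → out
[2] lift (-2,-12): star map gives 0.83282; window check -0.8 ≤ 0.83282 < -0.4 is false → out
[3] lift (-12,1): star map gives -12.23607; window check -0.8 ≤ -12.23607 < -0.4 is false → out
[4] lift (-2,-1): star map gives -1.76393; window check -0.8 ≤ -1.76393 < -0.4 is false → out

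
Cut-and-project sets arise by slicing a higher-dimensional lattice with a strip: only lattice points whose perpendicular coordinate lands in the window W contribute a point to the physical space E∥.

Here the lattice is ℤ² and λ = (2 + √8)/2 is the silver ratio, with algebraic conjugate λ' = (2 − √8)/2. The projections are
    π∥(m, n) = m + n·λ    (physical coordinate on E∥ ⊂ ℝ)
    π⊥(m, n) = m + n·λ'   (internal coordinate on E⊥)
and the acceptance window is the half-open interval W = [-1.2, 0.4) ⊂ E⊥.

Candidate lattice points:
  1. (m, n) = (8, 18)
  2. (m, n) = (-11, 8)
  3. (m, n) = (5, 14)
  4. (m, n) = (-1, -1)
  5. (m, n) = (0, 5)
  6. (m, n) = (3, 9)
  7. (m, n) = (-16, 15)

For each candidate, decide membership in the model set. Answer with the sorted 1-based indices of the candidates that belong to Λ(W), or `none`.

λ' = (2−√8)/2 ≈ -0.414214.
[1] lift (8,18): star map gives 0.544156; window check -1.2 ≤ 0.544156 < 0.4 is false → out
[2] lift (-11,8): star map gives -14.313708; window check -1.2 ≤ -14.313708 < 0.4 is false → out
[3] lift (5,14): star map gives -0.798990; window check -1.2 ≤ -0.798990 < 0.4 is true → IN Λ
[4] lift (-1,-1): star map gives -0.585786; window check -1.2 ≤ -0.585786 < 0.4 is true → IN Λ
[5] lift (0,5): star map gives -2.071068; window check -1.2 ≤ -2.071068 < 0.4 is false → out
[6] lift (3,9): star map gives -0.727922; window check -1.2 ≤ -0.727922 < 0.4 is true → IN Λ
[7] lift (-16,15): star map gives -22.213203; window check -1.2 ≤ -22.213203 < 0.4 is false → out

3, 4, 6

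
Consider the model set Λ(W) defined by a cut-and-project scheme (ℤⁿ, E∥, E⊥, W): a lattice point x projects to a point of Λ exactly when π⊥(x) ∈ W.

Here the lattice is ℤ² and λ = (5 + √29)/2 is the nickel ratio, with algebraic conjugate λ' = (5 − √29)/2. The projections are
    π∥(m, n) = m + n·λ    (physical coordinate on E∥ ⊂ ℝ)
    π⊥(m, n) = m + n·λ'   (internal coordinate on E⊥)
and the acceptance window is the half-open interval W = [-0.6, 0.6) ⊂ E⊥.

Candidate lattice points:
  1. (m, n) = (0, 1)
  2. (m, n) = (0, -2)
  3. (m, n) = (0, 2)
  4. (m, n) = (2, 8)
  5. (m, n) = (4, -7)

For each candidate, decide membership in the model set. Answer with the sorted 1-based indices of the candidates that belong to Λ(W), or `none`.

1, 2, 3, 4

Compute λ' = (5−√29)/2 = -0.19258, so π⊥(m,n) = m -0.19258·n.
candidate 1: (m,n)=(0,1) → π∥ = 0+1·λ ≈ 5.19258, π⊥ = 0+1·λ' ≈ -0.19258 ∈ [-0.6, 0.6) ⇒ IN Λ
candidate 2: (m,n)=(0,-2) → π∥ = 0-2·λ ≈ -10.38516, π⊥ = 0-2·λ' ≈ 0.38516 ∈ [-0.6, 0.6) ⇒ IN Λ
candidate 3: (m,n)=(0,2) → π∥ = 0+2·λ ≈ 10.38516, π⊥ = 0+2·λ' ≈ -0.38516 ∈ [-0.6, 0.6) ⇒ IN Λ
candidate 4: (m,n)=(2,8) → π∥ = 2+8·λ ≈ 43.54066, π⊥ = 2+8·λ' ≈ 0.45934 ∈ [-0.6, 0.6) ⇒ IN Λ
candidate 5: (m,n)=(4,-7) → π∥ = 4-7·λ ≈ -32.34808, π⊥ = 4-7·λ' ≈ 5.34808 ∉ [-0.6, 0.6) ⇒ out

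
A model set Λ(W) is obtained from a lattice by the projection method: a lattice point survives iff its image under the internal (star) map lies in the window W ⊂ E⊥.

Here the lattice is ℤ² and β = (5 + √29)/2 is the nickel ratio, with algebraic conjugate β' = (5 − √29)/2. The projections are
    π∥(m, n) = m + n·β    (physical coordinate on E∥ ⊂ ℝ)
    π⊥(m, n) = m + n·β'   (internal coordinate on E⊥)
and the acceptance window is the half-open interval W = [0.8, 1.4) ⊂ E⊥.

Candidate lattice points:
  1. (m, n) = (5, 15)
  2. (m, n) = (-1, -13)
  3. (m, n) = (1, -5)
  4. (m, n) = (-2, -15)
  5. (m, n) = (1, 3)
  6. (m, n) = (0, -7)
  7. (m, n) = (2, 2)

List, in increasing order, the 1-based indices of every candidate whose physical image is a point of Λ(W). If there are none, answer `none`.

4, 6

Numerically β ≈ 5.1926 and β' = −1/β ≈ -0.1926.
candidate 1: (m,n)=(5,15) → π∥ = 5+15·β ≈ 82.8887, π⊥ = 5+15·β' ≈ 2.1113 ∉ [0.8, 1.4) ⇒ out
candidate 2: (m,n)=(-1,-13) → π∥ = -1-13·β ≈ -68.5036, π⊥ = -1-13·β' ≈ 1.5036 ∉ [0.8, 1.4) ⇒ out
candidate 3: (m,n)=(1,-5) → π∥ = 1-5·β ≈ -24.9629, π⊥ = 1-5·β' ≈ 1.9629 ∉ [0.8, 1.4) ⇒ out
candidate 4: (m,n)=(-2,-15) → π∥ = -2-15·β ≈ -79.8887, π⊥ = -2-15·β' ≈ 0.8887 ∈ [0.8, 1.4) ⇒ IN Λ
candidate 5: (m,n)=(1,3) → π∥ = 1+3·β ≈ 16.5777, π⊥ = 1+3·β' ≈ 0.4223 ∉ [0.8, 1.4) ⇒ out
candidate 6: (m,n)=(0,-7) → π∥ = 0-7·β ≈ -36.3481, π⊥ = 0-7·β' ≈ 1.3481 ∈ [0.8, 1.4) ⇒ IN Λ
candidate 7: (m,n)=(2,2) → π∥ = 2+2·β ≈ 12.3852, π⊥ = 2+2·β' ≈ 1.6148 ∉ [0.8, 1.4) ⇒ out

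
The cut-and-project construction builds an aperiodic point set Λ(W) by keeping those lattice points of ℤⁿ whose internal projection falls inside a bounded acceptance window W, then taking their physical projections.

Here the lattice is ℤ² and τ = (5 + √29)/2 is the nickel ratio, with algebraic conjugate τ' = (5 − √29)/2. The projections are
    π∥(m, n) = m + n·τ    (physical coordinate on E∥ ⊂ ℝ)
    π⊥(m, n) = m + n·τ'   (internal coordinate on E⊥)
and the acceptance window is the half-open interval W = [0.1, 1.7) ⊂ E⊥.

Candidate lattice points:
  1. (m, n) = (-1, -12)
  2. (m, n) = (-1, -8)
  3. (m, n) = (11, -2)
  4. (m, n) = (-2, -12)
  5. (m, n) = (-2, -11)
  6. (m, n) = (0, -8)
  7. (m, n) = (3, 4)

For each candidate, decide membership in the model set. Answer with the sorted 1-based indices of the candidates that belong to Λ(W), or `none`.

1, 2, 4, 5, 6

Compute τ' = (5−√29)/2 = -0.192582, so π⊥(m,n) = m -0.192582·n.
[1] lift (-1,-12): star map gives 1.310989; window check 0.1 ≤ 1.310989 < 1.7 is true → IN Λ
[2] lift (-1,-8): star map gives 0.540659; window check 0.1 ≤ 0.540659 < 1.7 is true → IN Λ
[3] lift (11,-2): star map gives 11.385165; window check 0.1 ≤ 11.385165 < 1.7 is false → out
[4] lift (-2,-12): star map gives 0.310989; window check 0.1 ≤ 0.310989 < 1.7 is true → IN Λ
[5] lift (-2,-11): star map gives 0.118406; window check 0.1 ≤ 0.118406 < 1.7 is true → IN Λ
[6] lift (0,-8): star map gives 1.540659; window check 0.1 ≤ 1.540659 < 1.7 is true → IN Λ
[7] lift (3,4): star map gives 2.229670; window check 0.1 ≤ 2.229670 < 1.7 is false → out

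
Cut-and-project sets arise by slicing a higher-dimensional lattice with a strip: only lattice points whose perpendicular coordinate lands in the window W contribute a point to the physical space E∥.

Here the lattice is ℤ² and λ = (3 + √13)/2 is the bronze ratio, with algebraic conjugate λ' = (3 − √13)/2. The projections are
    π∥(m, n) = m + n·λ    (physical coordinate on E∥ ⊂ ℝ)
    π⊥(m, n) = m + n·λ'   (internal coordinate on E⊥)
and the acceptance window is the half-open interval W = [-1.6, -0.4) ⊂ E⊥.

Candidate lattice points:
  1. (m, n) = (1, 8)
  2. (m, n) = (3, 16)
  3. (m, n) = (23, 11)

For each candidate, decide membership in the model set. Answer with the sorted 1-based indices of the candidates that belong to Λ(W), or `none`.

Compute λ' = (3−√13)/2 = -0.3028, so π⊥(m,n) = m -0.3028·n.
[1] lift (1,8): star map gives -1.4222; window check -1.6 ≤ -1.4222 < -0.4 is true → IN Λ
[2] lift (3,16): star map gives -1.8444; window check -1.6 ≤ -1.8444 < -0.4 is false → out
[3] lift (23,11): star map gives 19.6695; window check -1.6 ≤ 19.6695 < -0.4 is false → out

1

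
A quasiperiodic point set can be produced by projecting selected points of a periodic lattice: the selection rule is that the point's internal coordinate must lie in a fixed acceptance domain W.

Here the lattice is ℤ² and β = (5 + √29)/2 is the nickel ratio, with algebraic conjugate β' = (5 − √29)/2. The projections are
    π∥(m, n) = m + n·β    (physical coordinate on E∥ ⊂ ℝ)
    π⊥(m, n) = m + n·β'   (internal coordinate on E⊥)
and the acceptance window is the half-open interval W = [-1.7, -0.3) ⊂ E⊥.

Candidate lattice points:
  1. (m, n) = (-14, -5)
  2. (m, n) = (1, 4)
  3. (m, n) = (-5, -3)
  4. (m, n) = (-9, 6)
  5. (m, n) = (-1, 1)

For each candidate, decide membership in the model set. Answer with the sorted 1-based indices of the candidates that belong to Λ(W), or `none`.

Numerically β ≈ 5.1926 and β' = −1/β ≈ -0.1926.
[1] lift (-14,-5): star map gives -13.0371; window check -1.7 ≤ -13.0371 < -0.3 is false → out
[2] lift (1,4): star map gives 0.2297; window check -1.7 ≤ 0.2297 < -0.3 is false → out
[3] lift (-5,-3): star map gives -4.4223; window check -1.7 ≤ -4.4223 < -0.3 is false → out
[4] lift (-9,6): star map gives -10.1555; window check -1.7 ≤ -10.1555 < -0.3 is false → out
[5] lift (-1,1): star map gives -1.1926; window check -1.7 ≤ -1.1926 < -0.3 is true → IN Λ

5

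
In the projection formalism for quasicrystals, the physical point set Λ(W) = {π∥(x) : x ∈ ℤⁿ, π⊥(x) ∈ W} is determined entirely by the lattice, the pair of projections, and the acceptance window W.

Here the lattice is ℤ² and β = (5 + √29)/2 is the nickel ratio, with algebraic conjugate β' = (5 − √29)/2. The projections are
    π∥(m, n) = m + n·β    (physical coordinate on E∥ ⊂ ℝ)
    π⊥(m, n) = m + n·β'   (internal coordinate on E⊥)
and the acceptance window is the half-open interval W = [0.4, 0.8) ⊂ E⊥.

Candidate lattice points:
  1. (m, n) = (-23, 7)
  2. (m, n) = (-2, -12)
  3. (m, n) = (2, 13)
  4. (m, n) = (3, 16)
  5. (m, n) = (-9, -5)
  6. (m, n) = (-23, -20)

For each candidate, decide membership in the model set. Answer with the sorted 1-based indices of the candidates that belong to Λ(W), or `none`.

none

Compute β' = (5−√29)/2 = -0.19258, so π⊥(m,n) = m -0.19258·n.
candidate 1: (m,n)=(-23,7) → π∥ = -23+7·β ≈ 13.34808, π⊥ = -23+7·β' ≈ -24.34808 ∉ [0.4, 0.8) ⇒ out
candidate 2: (m,n)=(-2,-12) → π∥ = -2-12·β ≈ -64.31099, π⊥ = -2-12·β' ≈ 0.31099 ∉ [0.4, 0.8) ⇒ out
candidate 3: (m,n)=(2,13) → π∥ = 2+13·β ≈ 69.50357, π⊥ = 2+13·β' ≈ -0.50357 ∉ [0.4, 0.8) ⇒ out
candidate 4: (m,n)=(3,16) → π∥ = 3+16·β ≈ 86.08132, π⊥ = 3+16·β' ≈ -0.08132 ∉ [0.4, 0.8) ⇒ out
candidate 5: (m,n)=(-9,-5) → π∥ = -9-5·β ≈ -34.96291, π⊥ = -9-5·β' ≈ -8.03709 ∉ [0.4, 0.8) ⇒ out
candidate 6: (m,n)=(-23,-20) → π∥ = -23-20·β ≈ -126.85165, π⊥ = -23-20·β' ≈ -19.14835 ∉ [0.4, 0.8) ⇒ out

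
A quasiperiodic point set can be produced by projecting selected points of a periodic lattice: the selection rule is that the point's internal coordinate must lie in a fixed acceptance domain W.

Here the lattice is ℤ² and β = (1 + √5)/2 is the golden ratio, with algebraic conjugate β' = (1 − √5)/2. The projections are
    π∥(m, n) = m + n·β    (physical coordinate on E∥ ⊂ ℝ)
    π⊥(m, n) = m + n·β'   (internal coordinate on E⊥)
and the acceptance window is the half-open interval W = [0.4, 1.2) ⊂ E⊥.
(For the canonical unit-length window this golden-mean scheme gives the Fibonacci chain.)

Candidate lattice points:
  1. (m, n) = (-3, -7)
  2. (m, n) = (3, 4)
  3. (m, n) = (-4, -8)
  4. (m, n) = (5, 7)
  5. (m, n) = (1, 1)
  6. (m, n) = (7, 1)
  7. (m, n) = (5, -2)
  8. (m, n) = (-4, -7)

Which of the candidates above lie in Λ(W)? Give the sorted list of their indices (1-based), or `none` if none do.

Compute β' = (1−√5)/2 = -0.61803, so π⊥(m,n) = m -0.61803·n.
[1] lift (-3,-7): star map gives 1.32624; window check 0.4 ≤ 1.32624 < 1.2 is false → out
[2] lift (3,4): star map gives 0.52786; window check 0.4 ≤ 0.52786 < 1.2 is true → IN Λ
[3] lift (-4,-8): star map gives 0.94427; window check 0.4 ≤ 0.94427 < 1.2 is true → IN Λ
[4] lift (5,7): star map gives 0.67376; window check 0.4 ≤ 0.67376 < 1.2 is true → IN Λ
[5] lift (1,1): star map gives 0.38197; window check 0.4 ≤ 0.38197 < 1.2 is false → out
[6] lift (7,1): star map gives 6.38197; window check 0.4 ≤ 6.38197 < 1.2 is false → out
[7] lift (5,-2): star map gives 6.23607; window check 0.4 ≤ 6.23607 < 1.2 is false → out
[8] lift (-4,-7): star map gives 0.32624; window check 0.4 ≤ 0.32624 < 1.2 is false → out

2, 3, 4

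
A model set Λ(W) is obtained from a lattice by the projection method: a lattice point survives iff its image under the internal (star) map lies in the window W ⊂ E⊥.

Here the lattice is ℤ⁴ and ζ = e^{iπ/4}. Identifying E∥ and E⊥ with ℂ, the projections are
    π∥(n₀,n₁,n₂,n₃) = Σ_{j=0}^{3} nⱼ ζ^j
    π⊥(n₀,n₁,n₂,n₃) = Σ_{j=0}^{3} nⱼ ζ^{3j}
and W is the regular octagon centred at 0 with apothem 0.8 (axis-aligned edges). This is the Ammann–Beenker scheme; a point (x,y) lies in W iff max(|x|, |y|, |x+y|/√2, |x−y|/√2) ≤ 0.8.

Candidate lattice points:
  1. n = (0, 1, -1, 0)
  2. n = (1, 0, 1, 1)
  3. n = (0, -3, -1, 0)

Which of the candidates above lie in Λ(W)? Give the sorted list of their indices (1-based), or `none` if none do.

π⊥(n) = n₀ + n₁ζ³ + n₂ζ⁶ + n₃ζ⁹ where ζ = e^{iπ/4}.
candidate 1: n = (0, 1, -1, 0) → π⊥ ≈ (-0.70711, +1.70711); max(|x|,|y|,|x±y|/√2) = 1.70711 > 0.8 ⇒ ∉ W
candidate 2: n = (1, 0, 1, 1) → π⊥ ≈ (+1.70711, -0.29289); max(|x|,|y|,|x±y|/√2) = 1.70711 > 0.8 ⇒ ∉ W
candidate 3: n = (0, -3, -1, 0) → π⊥ ≈ (+2.12132, -1.12132); max(|x|,|y|,|x±y|/√2) = 2.29289 > 0.8 ⇒ ∉ W

none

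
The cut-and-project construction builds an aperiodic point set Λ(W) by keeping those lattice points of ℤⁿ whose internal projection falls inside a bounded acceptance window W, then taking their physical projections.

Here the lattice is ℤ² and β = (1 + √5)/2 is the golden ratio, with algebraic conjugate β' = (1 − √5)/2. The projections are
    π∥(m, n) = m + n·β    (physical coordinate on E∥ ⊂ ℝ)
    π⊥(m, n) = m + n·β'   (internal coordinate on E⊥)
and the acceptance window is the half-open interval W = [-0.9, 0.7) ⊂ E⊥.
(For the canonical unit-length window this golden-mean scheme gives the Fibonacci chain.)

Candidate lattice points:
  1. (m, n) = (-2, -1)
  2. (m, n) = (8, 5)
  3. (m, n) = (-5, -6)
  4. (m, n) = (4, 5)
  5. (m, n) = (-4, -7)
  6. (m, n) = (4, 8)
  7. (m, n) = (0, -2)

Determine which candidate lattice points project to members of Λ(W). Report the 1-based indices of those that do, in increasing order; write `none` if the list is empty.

Compute β' = (1−√5)/2 = -0.6180, so π⊥(m,n) = m -0.6180·n.
#1 (-2,-1): internal coord -2 + (-1)·β' = -1.3820; -1.3820 ∉ [-0.9, 0.7) → out
#2 (8,5): internal coord 8 + (5)·β' = +4.9098; +4.9098 ∉ [-0.9, 0.7) → out
#3 (-5,-6): internal coord -5 + (-6)·β' = -1.2918; -1.2918 ∉ [-0.9, 0.7) → out
#4 (4,5): internal coord 4 + (5)·β' = +0.9098; +0.9098 ∉ [-0.9, 0.7) → out
#5 (-4,-7): internal coord -4 + (-7)·β' = +0.3262; +0.3262 ∈ [-0.9, 0.7) → IN Λ
#6 (4,8): internal coord 4 + (8)·β' = -0.9443; -0.9443 ∉ [-0.9, 0.7) → out
#7 (0,-2): internal coord 0 + (-2)·β' = +1.2361; +1.2361 ∉ [-0.9, 0.7) → out

5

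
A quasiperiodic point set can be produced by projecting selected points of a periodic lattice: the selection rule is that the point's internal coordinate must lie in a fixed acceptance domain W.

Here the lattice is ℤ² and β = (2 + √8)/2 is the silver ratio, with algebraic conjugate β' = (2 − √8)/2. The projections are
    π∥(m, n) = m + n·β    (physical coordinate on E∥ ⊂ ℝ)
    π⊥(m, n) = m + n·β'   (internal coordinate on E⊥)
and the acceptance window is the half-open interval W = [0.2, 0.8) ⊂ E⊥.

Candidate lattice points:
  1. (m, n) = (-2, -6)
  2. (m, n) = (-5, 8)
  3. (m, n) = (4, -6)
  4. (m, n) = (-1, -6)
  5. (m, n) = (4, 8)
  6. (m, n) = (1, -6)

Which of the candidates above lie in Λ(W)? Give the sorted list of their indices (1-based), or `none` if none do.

1, 5

β' = (2−√8)/2 ≈ -0.414214.
[1] lift (-2,-6): star map gives 0.485281; window check 0.2 ≤ 0.485281 < 0.8 is true → IN Λ
[2] lift (-5,8): star map gives -8.313708; window check 0.2 ≤ -8.313708 < 0.8 is false → out
[3] lift (4,-6): star map gives 6.485281; window check 0.2 ≤ 6.485281 < 0.8 is false → out
[4] lift (-1,-6): star map gives 1.485281; window check 0.2 ≤ 1.485281 < 0.8 is false → out
[5] lift (4,8): star map gives 0.686292; window check 0.2 ≤ 0.686292 < 0.8 is true → IN Λ
[6] lift (1,-6): star map gives 3.485281; window check 0.2 ≤ 3.485281 < 0.8 is false → out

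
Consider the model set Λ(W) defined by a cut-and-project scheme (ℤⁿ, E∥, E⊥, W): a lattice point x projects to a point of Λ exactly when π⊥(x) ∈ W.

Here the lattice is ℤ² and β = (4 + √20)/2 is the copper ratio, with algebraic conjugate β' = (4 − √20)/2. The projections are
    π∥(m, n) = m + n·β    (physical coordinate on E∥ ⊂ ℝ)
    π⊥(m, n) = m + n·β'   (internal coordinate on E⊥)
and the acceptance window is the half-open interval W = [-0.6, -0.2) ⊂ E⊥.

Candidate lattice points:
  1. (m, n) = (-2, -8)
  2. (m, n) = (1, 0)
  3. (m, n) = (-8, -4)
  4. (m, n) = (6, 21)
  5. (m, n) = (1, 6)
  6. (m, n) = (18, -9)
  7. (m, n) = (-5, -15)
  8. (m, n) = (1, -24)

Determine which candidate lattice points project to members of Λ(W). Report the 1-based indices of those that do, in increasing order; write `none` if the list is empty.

Compute β' = (4−√20)/2 = -0.23607, so π⊥(m,n) = m -0.23607·n.
[1] lift (-2,-8): star map gives -0.11146; window check -0.6 ≤ -0.11146 < -0.2 is false → out
[2] lift (1,0): star map gives 1.00000; window check -0.6 ≤ 1.00000 < -0.2 is false → out
[3] lift (-8,-4): star map gives -7.05573; window check -0.6 ≤ -7.05573 < -0.2 is false → out
[4] lift (6,21): star map gives 1.04257; window check -0.6 ≤ 1.04257 < -0.2 is false → out
[5] lift (1,6): star map gives -0.41641; window check -0.6 ≤ -0.41641 < -0.2 is true → IN Λ
[6] lift (18,-9): star map gives 20.12461; window check -0.6 ≤ 20.12461 < -0.2 is false → out
[7] lift (-5,-15): star map gives -1.45898; window check -0.6 ≤ -1.45898 < -0.2 is false → out
[8] lift (1,-24): star map gives 6.66563; window check -0.6 ≤ 6.66563 < -0.2 is false → out

5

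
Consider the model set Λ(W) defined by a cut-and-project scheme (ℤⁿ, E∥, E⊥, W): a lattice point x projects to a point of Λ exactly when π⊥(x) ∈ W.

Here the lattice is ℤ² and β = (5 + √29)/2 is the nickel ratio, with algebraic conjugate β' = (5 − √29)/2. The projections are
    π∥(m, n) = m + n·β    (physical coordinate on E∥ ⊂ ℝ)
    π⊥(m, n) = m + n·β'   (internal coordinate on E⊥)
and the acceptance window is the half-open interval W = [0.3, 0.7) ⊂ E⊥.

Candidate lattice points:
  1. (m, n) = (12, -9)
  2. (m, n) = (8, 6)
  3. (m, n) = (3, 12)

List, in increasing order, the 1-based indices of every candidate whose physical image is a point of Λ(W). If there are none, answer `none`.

β' = (5−√29)/2 ≈ -0.192582.
[1] lift (12,-9): star map gives 13.733242; window check 0.3 ≤ 13.733242 < 0.7 is false → out
[2] lift (8,6): star map gives 6.844506; window check 0.3 ≤ 6.844506 < 0.7 is false → out
[3] lift (3,12): star map gives 0.689011; window check 0.3 ≤ 0.689011 < 0.7 is true → IN Λ

3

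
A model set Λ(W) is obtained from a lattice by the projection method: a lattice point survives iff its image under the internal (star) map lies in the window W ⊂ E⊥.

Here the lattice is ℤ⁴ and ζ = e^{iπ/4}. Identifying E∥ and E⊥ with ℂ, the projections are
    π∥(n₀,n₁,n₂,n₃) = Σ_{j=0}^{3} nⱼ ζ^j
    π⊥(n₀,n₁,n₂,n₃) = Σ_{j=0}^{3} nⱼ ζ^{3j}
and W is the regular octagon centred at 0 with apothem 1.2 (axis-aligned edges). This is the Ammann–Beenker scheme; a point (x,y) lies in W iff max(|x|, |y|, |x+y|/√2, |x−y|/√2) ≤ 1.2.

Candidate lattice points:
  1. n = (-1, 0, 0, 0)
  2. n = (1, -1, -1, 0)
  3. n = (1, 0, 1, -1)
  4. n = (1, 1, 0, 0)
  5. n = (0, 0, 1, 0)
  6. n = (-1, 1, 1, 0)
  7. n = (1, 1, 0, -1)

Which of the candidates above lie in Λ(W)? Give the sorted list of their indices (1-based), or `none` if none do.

1, 4, 5, 7

Internal map: ζ^{3j} for j=0..3 gives (1,0), (−√2/2,√2/2), (0,−1), (√2/2,√2/2).
candidate 1: n = (-1, 0, 0, 0) → π⊥ ≈ (-1.00000, +0.00000); max(|x|,|y|,|x±y|/√2) = 1.00000 ≤ 1.2 ⇒ ∈ W
candidate 2: n = (1, -1, -1, 0) → π⊥ ≈ (+1.70711, +0.29289); max(|x|,|y|,|x±y|/√2) = 1.70711 > 1.2 ⇒ ∉ W
candidate 3: n = (1, 0, 1, -1) → π⊥ ≈ (+0.29289, -1.70711); max(|x|,|y|,|x±y|/√2) = 1.70711 > 1.2 ⇒ ∉ W
candidate 4: n = (1, 1, 0, 0) → π⊥ ≈ (+0.29289, +0.70711); max(|x|,|y|,|x±y|/√2) = 0.70711 ≤ 1.2 ⇒ ∈ W
candidate 5: n = (0, 0, 1, 0) → π⊥ ≈ (+0.00000, -1.00000); max(|x|,|y|,|x±y|/√2) = 1.00000 ≤ 1.2 ⇒ ∈ W
candidate 6: n = (-1, 1, 1, 0) → π⊥ ≈ (-1.70711, -0.29289); max(|x|,|y|,|x±y|/√2) = 1.70711 > 1.2 ⇒ ∉ W
candidate 7: n = (1, 1, 0, -1) → π⊥ ≈ (-0.41421, +0.00000); max(|x|,|y|,|x±y|/√2) = 0.41421 ≤ 1.2 ⇒ ∈ W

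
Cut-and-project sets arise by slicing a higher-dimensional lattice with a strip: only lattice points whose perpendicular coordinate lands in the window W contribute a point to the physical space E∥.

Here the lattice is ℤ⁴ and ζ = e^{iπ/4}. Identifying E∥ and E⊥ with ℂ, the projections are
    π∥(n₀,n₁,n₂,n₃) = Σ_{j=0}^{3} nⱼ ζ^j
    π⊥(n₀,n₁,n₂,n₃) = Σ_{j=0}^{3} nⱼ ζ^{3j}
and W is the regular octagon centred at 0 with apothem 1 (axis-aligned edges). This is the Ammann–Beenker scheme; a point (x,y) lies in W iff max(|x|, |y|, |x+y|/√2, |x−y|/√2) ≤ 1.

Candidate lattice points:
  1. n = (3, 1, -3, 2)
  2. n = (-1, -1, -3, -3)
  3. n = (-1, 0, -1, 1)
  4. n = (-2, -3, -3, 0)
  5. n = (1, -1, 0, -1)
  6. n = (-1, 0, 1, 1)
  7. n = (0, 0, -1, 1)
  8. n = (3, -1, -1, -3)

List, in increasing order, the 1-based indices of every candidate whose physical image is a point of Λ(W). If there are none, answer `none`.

With ζ = e^{iπ/4} the internal vectors are ζ^0,ζ^3,ζ^6,ζ^9.
candidate 1: n = (3, 1, -3, 2) → π⊥ ≈ (+3.70711, +5.12132); max(|x|,|y|,|x±y|/√2) = 6.24264 > 1 ⇒ ∉ W
candidate 2: n = (-1, -1, -3, -3) → π⊥ ≈ (-2.41421, +0.17157); max(|x|,|y|,|x±y|/√2) = 2.41421 > 1 ⇒ ∉ W
candidate 3: n = (-1, 0, -1, 1) → π⊥ ≈ (-0.29289, +1.70711); max(|x|,|y|,|x±y|/√2) = 1.70711 > 1 ⇒ ∉ W
candidate 4: n = (-2, -3, -3, 0) → π⊥ ≈ (+0.12132, +0.87868); max(|x|,|y|,|x±y|/√2) = 0.87868 ≤ 1 ⇒ ∈ W
candidate 5: n = (1, -1, 0, -1) → π⊥ ≈ (+1.00000, -1.41421); max(|x|,|y|,|x±y|/√2) = 1.70711 > 1 ⇒ ∉ W
candidate 6: n = (-1, 0, 1, 1) → π⊥ ≈ (-0.29289, -0.29289); max(|x|,|y|,|x±y|/√2) = 0.41421 ≤ 1 ⇒ ∈ W
candidate 7: n = (0, 0, -1, 1) → π⊥ ≈ (+0.70711, +1.70711); max(|x|,|y|,|x±y|/√2) = 1.70711 > 1 ⇒ ∉ W
candidate 8: n = (3, -1, -1, -3) → π⊥ ≈ (+1.58579, -1.82843); max(|x|,|y|,|x±y|/√2) = 2.41421 > 1 ⇒ ∉ W

4, 6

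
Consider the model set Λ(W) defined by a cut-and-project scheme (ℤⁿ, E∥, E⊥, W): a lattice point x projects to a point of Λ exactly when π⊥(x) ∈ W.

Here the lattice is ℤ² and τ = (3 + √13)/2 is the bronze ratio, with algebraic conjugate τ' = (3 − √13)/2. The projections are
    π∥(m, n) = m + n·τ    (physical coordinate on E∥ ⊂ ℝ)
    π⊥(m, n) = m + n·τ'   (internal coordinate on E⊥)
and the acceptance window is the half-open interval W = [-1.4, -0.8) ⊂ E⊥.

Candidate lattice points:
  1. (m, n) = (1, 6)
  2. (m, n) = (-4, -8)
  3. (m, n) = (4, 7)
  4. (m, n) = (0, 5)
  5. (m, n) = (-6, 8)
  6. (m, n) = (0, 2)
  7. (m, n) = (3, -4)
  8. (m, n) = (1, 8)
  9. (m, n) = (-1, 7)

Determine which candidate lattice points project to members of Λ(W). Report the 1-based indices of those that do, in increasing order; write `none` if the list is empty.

τ' = (3−√13)/2 ≈ -0.302776.
#1 (1,6): internal coord 1 + (6)·τ' = -0.816654; -0.816654 ∈ [-1.4, -0.8) → IN Λ
#2 (-4,-8): internal coord -4 + (-8)·τ' = -1.577795; -1.577795 ∉ [-1.4, -0.8) → out
#3 (4,7): internal coord 4 + (7)·τ' = +1.880571; +1.880571 ∉ [-1.4, -0.8) → out
#4 (0,5): internal coord 0 + (5)·τ' = -1.513878; -1.513878 ∉ [-1.4, -0.8) → out
#5 (-6,8): internal coord -6 + (8)·τ' = -8.422205; -8.422205 ∉ [-1.4, -0.8) → out
#6 (0,2): internal coord 0 + (2)·τ' = -0.605551; -0.605551 ∉ [-1.4, -0.8) → out
#7 (3,-4): internal coord 3 + (-4)·τ' = +4.211103; +4.211103 ∉ [-1.4, -0.8) → out
#8 (1,8): internal coord 1 + (8)·τ' = -1.422205; -1.422205 ∉ [-1.4, -0.8) → out
#9 (-1,7): internal coord -1 + (7)·τ' = -3.119429; -3.119429 ∉ [-1.4, -0.8) → out

1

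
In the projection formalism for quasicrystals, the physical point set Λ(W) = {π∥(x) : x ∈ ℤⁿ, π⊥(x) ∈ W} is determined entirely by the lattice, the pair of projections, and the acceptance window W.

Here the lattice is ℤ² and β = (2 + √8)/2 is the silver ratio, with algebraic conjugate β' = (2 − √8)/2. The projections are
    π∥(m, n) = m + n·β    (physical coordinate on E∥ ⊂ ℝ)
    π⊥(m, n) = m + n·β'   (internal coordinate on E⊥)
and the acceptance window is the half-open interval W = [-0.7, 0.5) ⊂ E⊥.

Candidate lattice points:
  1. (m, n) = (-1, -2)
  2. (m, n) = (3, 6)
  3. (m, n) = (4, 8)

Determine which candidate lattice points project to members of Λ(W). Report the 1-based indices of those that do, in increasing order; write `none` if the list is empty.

1

β' = (2−√8)/2 ≈ -0.4142.
#1 (-1,-2): internal coord -1 + (-2)·β' = -0.1716; -0.1716 ∈ [-0.7, 0.5) → IN Λ
#2 (3,6): internal coord 3 + (6)·β' = +0.5147; +0.5147 ∉ [-0.7, 0.5) → out
#3 (4,8): internal coord 4 + (8)·β' = +0.6863; +0.6863 ∉ [-0.7, 0.5) → out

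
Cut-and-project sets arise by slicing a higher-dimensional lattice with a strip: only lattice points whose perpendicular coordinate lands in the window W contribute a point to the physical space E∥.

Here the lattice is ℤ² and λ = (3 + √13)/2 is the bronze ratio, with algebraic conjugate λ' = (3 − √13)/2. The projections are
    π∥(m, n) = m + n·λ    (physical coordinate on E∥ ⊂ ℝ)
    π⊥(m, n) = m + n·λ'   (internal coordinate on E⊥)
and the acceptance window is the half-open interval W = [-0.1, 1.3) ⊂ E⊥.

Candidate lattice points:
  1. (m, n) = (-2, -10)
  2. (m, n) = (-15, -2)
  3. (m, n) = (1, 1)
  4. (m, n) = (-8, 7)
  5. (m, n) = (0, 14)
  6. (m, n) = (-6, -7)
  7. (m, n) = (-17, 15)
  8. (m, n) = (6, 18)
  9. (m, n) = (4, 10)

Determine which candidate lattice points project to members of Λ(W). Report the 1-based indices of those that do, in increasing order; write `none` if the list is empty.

1, 3, 8, 9

Compute λ' = (3−√13)/2 = -0.30278, so π⊥(m,n) = m -0.30278·n.
candidate 1: (m,n)=(-2,-10) → π∥ = -2-10·λ ≈ -35.02776, π⊥ = -2-10·λ' ≈ 1.02776 ∈ [-0.1, 1.3) ⇒ IN Λ
candidate 2: (m,n)=(-15,-2) → π∥ = -15-2·λ ≈ -21.60555, π⊥ = -15-2·λ' ≈ -14.39445 ∉ [-0.1, 1.3) ⇒ out
candidate 3: (m,n)=(1,1) → π∥ = 1+1·λ ≈ 4.30278, π⊥ = 1+1·λ' ≈ 0.69722 ∈ [-0.1, 1.3) ⇒ IN Λ
candidate 4: (m,n)=(-8,7) → π∥ = -8+7·λ ≈ 15.11943, π⊥ = -8+7·λ' ≈ -10.11943 ∉ [-0.1, 1.3) ⇒ out
candidate 5: (m,n)=(0,14) → π∥ = 0+14·λ ≈ 46.23886, π⊥ = 0+14·λ' ≈ -4.23886 ∉ [-0.1, 1.3) ⇒ out
candidate 6: (m,n)=(-6,-7) → π∥ = -6-7·λ ≈ -29.11943, π⊥ = -6-7·λ' ≈ -3.88057 ∉ [-0.1, 1.3) ⇒ out
candidate 7: (m,n)=(-17,15) → π∥ = -17+15·λ ≈ 32.54163, π⊥ = -17+15·λ' ≈ -21.54163 ∉ [-0.1, 1.3) ⇒ out
candidate 8: (m,n)=(6,18) → π∥ = 6+18·λ ≈ 65.44996, π⊥ = 6+18·λ' ≈ 0.55004 ∈ [-0.1, 1.3) ⇒ IN Λ
candidate 9: (m,n)=(4,10) → π∥ = 4+10·λ ≈ 37.02776, π⊥ = 4+10·λ' ≈ 0.97224 ∈ [-0.1, 1.3) ⇒ IN Λ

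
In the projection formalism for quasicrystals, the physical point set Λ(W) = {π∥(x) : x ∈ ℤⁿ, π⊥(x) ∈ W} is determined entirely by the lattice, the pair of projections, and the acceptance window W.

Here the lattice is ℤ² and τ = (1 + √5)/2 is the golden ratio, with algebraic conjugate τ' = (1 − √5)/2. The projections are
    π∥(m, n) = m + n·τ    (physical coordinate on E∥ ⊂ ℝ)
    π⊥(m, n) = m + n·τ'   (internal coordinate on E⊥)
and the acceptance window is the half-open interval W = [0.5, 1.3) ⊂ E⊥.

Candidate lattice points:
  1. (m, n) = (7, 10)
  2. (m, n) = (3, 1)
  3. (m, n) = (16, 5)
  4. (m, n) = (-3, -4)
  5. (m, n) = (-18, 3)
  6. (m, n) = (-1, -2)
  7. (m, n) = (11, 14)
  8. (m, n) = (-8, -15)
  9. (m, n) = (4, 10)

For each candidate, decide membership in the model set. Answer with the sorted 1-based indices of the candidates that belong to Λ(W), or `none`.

Compute τ' = (1−√5)/2 = -0.618034, so π⊥(m,n) = m -0.618034·n.
[1] lift (7,10): star map gives 0.819660; window check 0.5 ≤ 0.819660 < 1.3 is true → IN Λ
[2] lift (3,1): star map gives 2.381966; window check 0.5 ≤ 2.381966 < 1.3 is false → out
[3] lift (16,5): star map gives 12.909830; window check 0.5 ≤ 12.909830 < 1.3 is false → out
[4] lift (-3,-4): star map gives -0.527864; window check 0.5 ≤ -0.527864 < 1.3 is false → out
[5] lift (-18,3): star map gives -19.854102; window check 0.5 ≤ -19.854102 < 1.3 is false → out
[6] lift (-1,-2): star map gives 0.236068; window check 0.5 ≤ 0.236068 < 1.3 is false → out
[7] lift (11,14): star map gives 2.347524; window check 0.5 ≤ 2.347524 < 1.3 is false → out
[8] lift (-8,-15): star map gives 1.270510; window check 0.5 ≤ 1.270510 < 1.3 is true → IN Λ
[9] lift (4,10): star map gives -2.180340; window check 0.5 ≤ -2.180340 < 1.3 is false → out

1, 8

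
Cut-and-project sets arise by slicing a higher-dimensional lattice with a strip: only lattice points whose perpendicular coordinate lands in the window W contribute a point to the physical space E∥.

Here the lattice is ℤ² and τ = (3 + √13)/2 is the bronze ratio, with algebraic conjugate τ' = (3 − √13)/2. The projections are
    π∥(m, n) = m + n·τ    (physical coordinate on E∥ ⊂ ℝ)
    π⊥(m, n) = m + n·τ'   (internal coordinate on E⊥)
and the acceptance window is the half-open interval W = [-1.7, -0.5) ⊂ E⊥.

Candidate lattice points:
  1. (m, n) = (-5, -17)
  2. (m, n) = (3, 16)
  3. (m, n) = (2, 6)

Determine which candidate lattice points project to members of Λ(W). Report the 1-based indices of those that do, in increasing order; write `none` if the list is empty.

Compute τ' = (3−√13)/2 = -0.302776, so π⊥(m,n) = m -0.302776·n.
candidate 1: (m,n)=(-5,-17) → π∥ = -5-17·τ ≈ -61.147186, π⊥ = -5-17·τ' ≈ 0.147186 ∉ [-1.7, -0.5) ⇒ out
candidate 2: (m,n)=(3,16) → π∥ = 3+16·τ ≈ 55.844410, π⊥ = 3+16·τ' ≈ -1.844410 ∉ [-1.7, -0.5) ⇒ out
candidate 3: (m,n)=(2,6) → π∥ = 2+6·τ ≈ 21.816654, π⊥ = 2+6·τ' ≈ 0.183346 ∉ [-1.7, -0.5) ⇒ out

none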